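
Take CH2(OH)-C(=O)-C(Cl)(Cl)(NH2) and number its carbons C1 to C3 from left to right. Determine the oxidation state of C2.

C2 has one bond to C (0), one bond to C (0), a double bond to O (2×+1 = +2).
Oxidation state = 0 + 0 + 2 = +2.

+2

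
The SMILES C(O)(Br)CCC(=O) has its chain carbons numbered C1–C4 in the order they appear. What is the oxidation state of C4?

C4 has one bond to C (0), a double bond to O (2×+1 = +2), one bond to H (-1).
Oxidation state = 0 + 2 − 1 = +1.

+1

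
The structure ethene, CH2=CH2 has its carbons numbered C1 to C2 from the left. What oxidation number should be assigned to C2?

C2 has one bond to H (-1), one bond to H (-1), a double bond to C (2×0 = 0).
Oxidation state = -1 − 1 + 0 = -2.

-2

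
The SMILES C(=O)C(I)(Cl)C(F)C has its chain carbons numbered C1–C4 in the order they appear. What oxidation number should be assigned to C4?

C4 has one bond to C (0), one bond to H (-1), one bond to H (-1), one bond to H (-1).
Oxidation state = 0 − 1 − 1 − 1 = -3.

-3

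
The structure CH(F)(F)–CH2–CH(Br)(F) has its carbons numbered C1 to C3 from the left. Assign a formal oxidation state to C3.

+1

Each bond to a more electronegative atom (O, N, halogen) counts +1, each bond to a less electronegative atom (H, metal, B, Si) counts −1, and each C–C bond counts 0.
C3 has one bond to C (0), one bond to Br (+1), one bond to H (-1), one bond to F (+1).
Oxidation state = 0 + 1 − 1 + 1 = +1.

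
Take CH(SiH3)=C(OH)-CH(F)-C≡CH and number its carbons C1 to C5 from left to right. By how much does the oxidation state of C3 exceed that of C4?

0

C3: 2C, 1H, 1F → 0 − 1 + 1 = 0
C4: 4C → 0 = 0
Difference: 0 − (0) = 0.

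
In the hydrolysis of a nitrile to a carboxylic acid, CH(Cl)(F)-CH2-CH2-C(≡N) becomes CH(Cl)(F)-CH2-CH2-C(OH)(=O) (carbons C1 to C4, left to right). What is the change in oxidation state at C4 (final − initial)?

0

Before: C4 has 1 bond to C, 3 bonds to N → oxidation state +3.
After: C4 has 1 bond to C, 3 bonds to O → oxidation state +3.
Δ = +3 − (+3) = 0, so no net redox change at C4.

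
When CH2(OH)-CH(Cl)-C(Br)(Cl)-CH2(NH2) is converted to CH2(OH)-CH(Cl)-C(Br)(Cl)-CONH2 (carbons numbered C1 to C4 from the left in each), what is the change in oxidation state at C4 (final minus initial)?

+4

Before: C4 has 1 bond to C, 2 bonds to H, 1 bond to N → oxidation state -1.
After: C4 has 1 bond to C, 2 bonds to O, 1 bond to N → oxidation state +3.
Δ = +3 − (-1) = +4, so this is an oxidation at C4.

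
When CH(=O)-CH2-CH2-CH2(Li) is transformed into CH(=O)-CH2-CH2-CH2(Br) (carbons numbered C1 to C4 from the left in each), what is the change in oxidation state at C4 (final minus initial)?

Before: C4 has 1 bond to C, 2 bonds to H, 1 bond to Li → oxidation state -3.
After: C4 has 1 bond to C, 2 bonds to H, 1 bond to Br → oxidation state -1.
Δ = -1 − (-3) = +2, so this is an oxidation at C4.

+2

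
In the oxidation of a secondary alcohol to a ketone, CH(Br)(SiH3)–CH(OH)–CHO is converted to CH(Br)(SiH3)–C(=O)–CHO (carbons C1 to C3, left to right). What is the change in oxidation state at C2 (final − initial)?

+2

Before: C2 has 2 bonds to C, 1 bond to H, 1 bond to O → oxidation state 0.
After: C2 has 2 bonds to C, 2 bonds to O → oxidation state +2.
Δ = +2 − (0) = +2, so this is an oxidation at C2.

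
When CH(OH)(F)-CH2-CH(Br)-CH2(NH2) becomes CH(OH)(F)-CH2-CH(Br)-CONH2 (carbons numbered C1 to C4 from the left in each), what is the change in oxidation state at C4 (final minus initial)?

+4

Before: C4 has 1 bond to C, 2 bonds to H, 1 bond to N → oxidation state -1.
After: C4 has 1 bond to C, 2 bonds to O, 1 bond to N → oxidation state +3.
Δ = +3 − (-1) = +4, so this is an oxidation at C4.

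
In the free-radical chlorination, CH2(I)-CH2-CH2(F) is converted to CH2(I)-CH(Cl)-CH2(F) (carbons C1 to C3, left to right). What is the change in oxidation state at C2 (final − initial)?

Before: C2 has 2 bonds to C, 2 bonds to H → oxidation state -2.
After: C2 has 2 bonds to C, 1 bond to H, 1 bond to Cl → oxidation state 0.
Δ = 0 − (-2) = +2, so this is an oxidation at C2.

+2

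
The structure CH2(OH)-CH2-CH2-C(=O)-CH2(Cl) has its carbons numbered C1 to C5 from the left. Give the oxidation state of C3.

Each bond to a more electronegative atom (O, N, halogen) counts +1, each bond to a less electronegative atom (H, metal, B, Si) counts −1, and each C–C bond counts 0.
C3 has one bond to C (0), one bond to C (0), one bond to H (-1), one bond to H (-1).
Oxidation state = 0 + 0 − 1 − 1 = -2.

-2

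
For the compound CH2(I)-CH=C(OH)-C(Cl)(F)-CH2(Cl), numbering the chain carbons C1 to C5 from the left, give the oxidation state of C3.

C3 has a double bond to C (2×0 = 0), one bond to C (0), one bond to O (+1).
Oxidation state = 0 + 0 + 1 = +1.

+1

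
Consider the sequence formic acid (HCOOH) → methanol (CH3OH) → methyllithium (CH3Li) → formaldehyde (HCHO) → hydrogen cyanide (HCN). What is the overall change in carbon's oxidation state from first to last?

Carbon oxidation states along the series — formic acid: +2, methanol: -2, methyllithium: -4, formaldehyde: 0, hydrogen cyanide: +2.
Net change = +2 − (+2) = 0.

0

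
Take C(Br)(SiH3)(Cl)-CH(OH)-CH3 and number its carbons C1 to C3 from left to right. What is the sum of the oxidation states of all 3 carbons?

-2

Assign +1 per bond to O/N/halogen, −1 per bond to H or an electropositive element, and 0 per bond to carbon. Tallying each carbon:
C1: 1C, 1Cl, 1Br, 1Si → 0 + 1 + 1 − 1 = +1
C2: 2C, 1H, 1O → 0 − 1 + 1 = 0
C3: 1C, 3H → 0 − 3 = -3
Sum = +1 + 0 − 3 = -2.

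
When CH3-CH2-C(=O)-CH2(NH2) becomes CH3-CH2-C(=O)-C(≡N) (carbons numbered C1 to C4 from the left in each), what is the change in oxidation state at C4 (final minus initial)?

Before: C4 has 1 bond to C, 2 bonds to H, 1 bond to N → oxidation state -1.
After: C4 has 1 bond to C, 3 bonds to N → oxidation state +3.
Δ = +3 − (-1) = +4, so this is an oxidation at C4.

+4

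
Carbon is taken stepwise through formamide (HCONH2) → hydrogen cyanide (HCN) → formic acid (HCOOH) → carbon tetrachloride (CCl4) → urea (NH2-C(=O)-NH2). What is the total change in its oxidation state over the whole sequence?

+2

Carbon oxidation states along the series — formamide: +2, hydrogen cyanide: +2, formic acid: +2, carbon tetrachloride: +4, urea: +4.
Net change = +4 − (+2) = +2.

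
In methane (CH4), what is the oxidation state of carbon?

-4

Assign +1 per bond to O/N/halogen, −1 per bond to H or an electropositive element, and 0 per bond to carbon.
The carbon has one bond to H (-1), one bond to H (-1), one bond to H (-1), one bond to H (-1).
Oxidation state = -1 − 1 − 1 − 1 = -4.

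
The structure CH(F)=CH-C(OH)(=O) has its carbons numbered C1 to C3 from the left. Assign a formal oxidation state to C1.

Assign +1 per bond to O/N/halogen, −1 per bond to H or an electropositive element, and 0 per bond to carbon.
C1 has a double bond to C (2×0 = 0), one bond to H (-1), one bond to F (+1).
Oxidation state = 0 − 1 + 1 = 0.

0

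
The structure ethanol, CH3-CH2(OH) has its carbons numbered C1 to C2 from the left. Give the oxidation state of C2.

-1

C2 has one bond to H (-1), one bond to H (-1), one bond to O (+1), one bond to C (0).
Oxidation state = -1 − 1 + 1 + 0 = -1.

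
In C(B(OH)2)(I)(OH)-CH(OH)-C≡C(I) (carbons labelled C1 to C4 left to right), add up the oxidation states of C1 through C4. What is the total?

+2

Bonds to more-electronegative neighbours contribute +1 each, bonds to H or metals contribute −1 each, and C–C bonds contribute 0. Tallying each carbon:
C1: 1C, 1O, 1I, 1B → 0 + 1 + 1 − 1 = +1
C2: 2C, 1H, 1O → 0 − 1 + 1 = 0
C3: 4C → 0 = 0
C4: 3C, 1I → 0 + 1 = +1
Sum = +1 + 0 + 0 + 1 = +2.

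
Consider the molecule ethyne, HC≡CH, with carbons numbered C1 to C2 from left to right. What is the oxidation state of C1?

-1

C1 has one bond to H (-1), a triple bond to C (3×0 = 0).
Oxidation state = -1 + 0 = -1.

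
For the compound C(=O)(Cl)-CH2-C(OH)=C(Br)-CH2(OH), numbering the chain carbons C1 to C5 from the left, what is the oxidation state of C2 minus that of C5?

-1

C2: 2C, 2H → 0 − 2 = -2
C5: 1C, 2H, 1O → 0 − 2 + 1 = -1
Difference: -2 − (-1) = -1.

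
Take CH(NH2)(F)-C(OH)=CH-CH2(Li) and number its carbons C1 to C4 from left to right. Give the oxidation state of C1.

Each bond to a more electronegative atom (O, N, halogen) counts +1, each bond to a less electronegative atom (H, metal, B, Si) counts −1, and each C–C bond counts 0.
C1 has one bond to C (0), one bond to H (-1), one bond to N (+1), one bond to F (+1).
Oxidation state = 0 − 1 + 1 + 1 = +1.

+1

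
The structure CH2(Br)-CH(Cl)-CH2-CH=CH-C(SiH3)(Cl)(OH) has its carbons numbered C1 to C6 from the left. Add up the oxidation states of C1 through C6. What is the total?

Tallying each carbon's bonds:
C1: 1C, 2H, 1Br → 0 − 2 + 1 = -1
C2: 2C, 1H, 1Cl → 0 − 1 + 1 = 0
C3: 2C, 2H → 0 − 2 = -2
C4: 3C, 1H → 0 − 1 = -1
C5: 3C, 1H → 0 − 1 = -1
C6: 1C, 1O, 1Cl, 1Si → 0 + 1 + 1 − 1 = +1
Sum = -1 + 0 − 2 − 1 − 1 + 1 = -4.

-4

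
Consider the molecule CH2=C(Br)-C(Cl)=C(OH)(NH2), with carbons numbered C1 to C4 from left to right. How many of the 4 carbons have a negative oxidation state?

1

Each bond to a more electronegative atom (O, N, halogen) counts +1, each bond to a less electronegative atom (H, metal, B, Si) counts −1, and each C–C bond counts 0. Tallying each carbon:
C1: 2C, 2H → 0 − 2 = -2
C2: 3C, 1Br → 0 + 1 = +1
C3: 3C, 1Cl → 0 + 1 = +1
C4: 2C, 1O, 1N → 0 + 1 + 1 = +2
1 carbon (C1) meets the condition.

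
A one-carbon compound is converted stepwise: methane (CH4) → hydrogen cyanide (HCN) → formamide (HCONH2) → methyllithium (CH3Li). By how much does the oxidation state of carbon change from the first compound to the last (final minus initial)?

0

Carbon oxidation states along the series — methane: -4, hydrogen cyanide: +2, formamide: +2, methyllithium: -4.
Net change = -4 − (-4) = 0.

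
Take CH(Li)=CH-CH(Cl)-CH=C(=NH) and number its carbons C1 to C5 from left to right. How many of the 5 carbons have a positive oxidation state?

Tallying each carbon's bonds:
C1: 2C, 1H, 1Li → 0 − 1 − 1 = -2
C2: 3C, 1H → 0 − 1 = -1
C3: 2C, 1H, 1Cl → 0 − 1 + 1 = 0
C4: 3C, 1H → 0 − 1 = -1
C5: 2C, 2N → 0 + 2 = +2
1 carbon (C5) meets the condition.

1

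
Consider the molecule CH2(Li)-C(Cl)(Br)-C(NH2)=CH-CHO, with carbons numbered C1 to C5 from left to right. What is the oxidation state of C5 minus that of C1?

C5: 1C, 1H, 2O → 0 − 1 + 2 = +1
C1: 1C, 2H, 1Li → 0 − 2 − 1 = -3
Difference: +1 − (-3) = +4.

+4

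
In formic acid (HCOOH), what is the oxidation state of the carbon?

The carbon has one bond to H (-1), a double bond to O (2×+1 = +2), one bond to O (+1).
Oxidation state = -1 + 2 + 1 = +2.

+2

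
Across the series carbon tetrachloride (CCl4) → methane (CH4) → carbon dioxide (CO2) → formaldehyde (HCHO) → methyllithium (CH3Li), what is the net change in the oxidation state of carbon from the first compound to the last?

-8

Carbon oxidation states along the series — carbon tetrachloride: +4, methane: -4, carbon dioxide: +4, formaldehyde: 0, methyllithium: -4.
Net change = -4 − (+4) = -8.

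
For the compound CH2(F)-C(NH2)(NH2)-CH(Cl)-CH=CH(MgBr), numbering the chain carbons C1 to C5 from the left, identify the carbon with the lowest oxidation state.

Tallying each carbon's bonds:
C1: 1C, 2H, 1F → 0 − 2 + 1 = -1
C2: 2C, 2N → 0 + 2 = +2
C3: 2C, 1H, 1Cl → 0 − 1 + 1 = 0
C4: 3C, 1H → 0 − 1 = -1
C5: 2C, 1H, 1Mg → 0 − 1 − 1 = -2
The most reduced carbon is C5 at -2.

C5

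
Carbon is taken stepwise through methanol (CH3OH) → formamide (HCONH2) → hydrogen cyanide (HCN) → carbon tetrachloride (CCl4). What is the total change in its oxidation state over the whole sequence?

+6

Carbon oxidation states along the series — methanol: -2, formamide: +2, hydrogen cyanide: +2, carbon tetrachloride: +4.
Net change = +4 − (-2) = +6.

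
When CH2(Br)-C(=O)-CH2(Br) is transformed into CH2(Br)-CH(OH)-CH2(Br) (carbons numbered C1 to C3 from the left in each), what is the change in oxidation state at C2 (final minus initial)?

Before: C2 has 2 bonds to C, 2 bonds to O → oxidation state +2.
After: C2 has 2 bonds to C, 1 bond to H, 1 bond to O → oxidation state 0.
Δ = 0 − (+2) = -2, so this is a reduction at C2.

-2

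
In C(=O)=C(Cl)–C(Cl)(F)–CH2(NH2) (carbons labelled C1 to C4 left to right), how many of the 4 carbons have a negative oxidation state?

Bonds to more-electronegative neighbours contribute +1 each, bonds to H or metals contribute −1 each, and C–C bonds contribute 0. Tallying each carbon:
C1: 2C, 2O → 0 + 2 = +2
C2: 3C, 1Cl → 0 + 1 = +1
C3: 2C, 1F, 1Cl → 0 + 1 + 1 = +2
C4: 1C, 2H, 1N → 0 − 2 + 1 = -1
1 carbon (C4) meets the condition.

1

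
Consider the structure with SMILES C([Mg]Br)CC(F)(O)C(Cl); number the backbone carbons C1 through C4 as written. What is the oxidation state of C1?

Each bond to a more electronegative atom (O, N, halogen) counts +1, each bond to a less electronegative atom (H, metal, B, Si) counts −1, and each C–C bond counts 0.
C1 has one bond to C (0), one bond to H (-1), one bond to Mg (-1), one bond to H (-1).
Oxidation state = 0 − 1 − 1 − 1 = -3.

-3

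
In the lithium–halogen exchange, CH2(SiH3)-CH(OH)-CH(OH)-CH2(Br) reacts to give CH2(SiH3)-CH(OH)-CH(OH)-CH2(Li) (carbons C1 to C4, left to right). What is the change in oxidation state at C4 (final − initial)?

-2

Before: C4 has 1 bond to C, 2 bonds to H, 1 bond to Br → oxidation state -1.
After: C4 has 1 bond to C, 2 bonds to H, 1 bond to Li → oxidation state -3.
Δ = -3 − (-1) = -2, so this is a reduction at C4.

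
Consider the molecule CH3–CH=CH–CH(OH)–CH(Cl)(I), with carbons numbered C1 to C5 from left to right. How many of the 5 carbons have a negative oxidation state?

3

Bonds to more-electronegative neighbours contribute +1 each, bonds to H or metals contribute −1 each, and C–C bonds contribute 0. Tallying each carbon:
C1: 1C, 3H → 0 − 3 = -3
C2: 3C, 1H → 0 − 1 = -1
C3: 3C, 1H → 0 − 1 = -1
C4: 2C, 1H, 1O → 0 − 1 + 1 = 0
C5: 1C, 1H, 1Cl, 1I → 0 − 1 + 1 + 1 = +1
3 carbons (C1, C2, C3) meet the condition.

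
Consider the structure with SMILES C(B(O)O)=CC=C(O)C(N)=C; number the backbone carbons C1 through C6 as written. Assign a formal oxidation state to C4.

Assign +1 per bond to O/N/halogen, −1 per bond to H or an electropositive element, and 0 per bond to carbon.
C4 has a double bond to C (2×0 = 0), one bond to C (0), one bond to O (+1).
Oxidation state = 0 + 0 + 1 = +1.

+1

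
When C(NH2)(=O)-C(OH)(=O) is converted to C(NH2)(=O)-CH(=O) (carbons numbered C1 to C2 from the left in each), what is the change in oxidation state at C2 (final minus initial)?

-2

Before: C2 has 1 bond to C, 3 bonds to O → oxidation state +3.
After: C2 has 1 bond to C, 1 bond to H, 2 bonds to O → oxidation state +1.
Δ = +1 − (+3) = -2, so this is a reduction at C2.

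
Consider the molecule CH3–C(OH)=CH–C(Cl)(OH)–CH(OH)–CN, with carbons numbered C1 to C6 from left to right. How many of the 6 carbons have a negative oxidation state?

Count +1 for every bond to an atom more electronegative than carbon and −1 for every bond to one less electronegative; C–C bonds are 0. Tallying each carbon:
C1: 1C, 3H → 0 − 3 = -3
C2: 3C, 1O → 0 + 1 = +1
C3: 3C, 1H → 0 − 1 = -1
C4: 2C, 1O, 1Cl → 0 + 1 + 1 = +2
C5: 2C, 1H, 1O → 0 − 1 + 1 = 0
C6: 1C, 3N → 0 + 3 = +3
2 carbons (C1, C3) meet the condition.

2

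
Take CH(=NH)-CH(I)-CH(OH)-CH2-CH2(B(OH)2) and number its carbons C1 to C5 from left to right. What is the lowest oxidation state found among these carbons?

-3

Tallying each carbon's bonds:
C1: 1C, 1H, 2N → 0 − 1 + 2 = +1
C2: 2C, 1H, 1I → 0 − 1 + 1 = 0
C3: 2C, 1H, 1O → 0 − 1 + 1 = 0
C4: 2C, 2H → 0 − 2 = -2
C5: 1C, 2H, 1B → 0 − 2 − 1 = -3
The lowest value is -3.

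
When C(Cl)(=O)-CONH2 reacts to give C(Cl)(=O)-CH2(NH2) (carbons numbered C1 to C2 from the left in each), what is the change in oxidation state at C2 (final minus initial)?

Before: C2 has 1 bond to C, 2 bonds to O, 1 bond to N → oxidation state +3.
After: C2 has 1 bond to C, 2 bonds to H, 1 bond to N → oxidation state -1.
Δ = -1 − (+3) = -4, so this is a reduction at C2.

-4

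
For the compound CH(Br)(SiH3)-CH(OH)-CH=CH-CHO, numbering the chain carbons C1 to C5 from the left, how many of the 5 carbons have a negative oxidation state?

Count +1 for every bond to an atom more electronegative than carbon and −1 for every bond to one less electronegative; C–C bonds are 0. Tallying each carbon:
C1: 1C, 1H, 1Br, 1Si → 0 − 1 + 1 − 1 = -1
C2: 2C, 1H, 1O → 0 − 1 + 1 = 0
C3: 3C, 1H → 0 − 1 = -1
C4: 3C, 1H → 0 − 1 = -1
C5: 1C, 1H, 2O → 0 − 1 + 2 = +1
3 carbons (C1, C3, C4) meet the condition.

3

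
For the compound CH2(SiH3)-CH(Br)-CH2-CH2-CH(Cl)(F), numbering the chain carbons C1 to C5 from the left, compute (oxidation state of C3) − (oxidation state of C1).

+1

C3: 2C, 2H → 0 − 2 = -2
C1: 1C, 2H, 1Si → 0 − 2 − 1 = -3
Difference: -2 − (-3) = +1.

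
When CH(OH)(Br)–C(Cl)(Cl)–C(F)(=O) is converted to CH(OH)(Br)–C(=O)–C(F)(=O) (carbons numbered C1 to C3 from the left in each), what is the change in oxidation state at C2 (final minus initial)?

Before: C2 has 2 bonds to C, 2 bonds to Cl → oxidation state +2.
After: C2 has 2 bonds to C, 2 bonds to O → oxidation state +2.
Δ = +2 − (+2) = 0, so no net redox change at C2.

0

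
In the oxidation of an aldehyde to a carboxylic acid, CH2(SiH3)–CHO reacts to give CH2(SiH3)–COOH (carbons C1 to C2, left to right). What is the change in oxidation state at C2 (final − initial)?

Before: C2 has 1 bond to C, 1 bond to H, 2 bonds to O → oxidation state +1.
After: C2 has 1 bond to C, 3 bonds to O → oxidation state +3.
Δ = +3 − (+1) = +2, so this is an oxidation at C2.

+2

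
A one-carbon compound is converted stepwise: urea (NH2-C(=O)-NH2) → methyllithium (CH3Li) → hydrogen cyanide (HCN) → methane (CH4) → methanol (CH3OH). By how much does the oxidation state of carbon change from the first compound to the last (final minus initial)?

Carbon oxidation states along the series — urea: +4, methyllithium: -4, hydrogen cyanide: +2, methane: -4, methanol: -2.
Net change = -2 − (+4) = -6.

-6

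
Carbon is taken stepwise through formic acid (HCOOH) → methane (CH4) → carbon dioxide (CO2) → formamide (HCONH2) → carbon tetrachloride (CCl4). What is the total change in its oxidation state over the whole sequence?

+2

Carbon oxidation states along the series — formic acid: +2, methane: -4, carbon dioxide: +4, formamide: +2, carbon tetrachloride: +4.
Net change = +4 − (+2) = +2.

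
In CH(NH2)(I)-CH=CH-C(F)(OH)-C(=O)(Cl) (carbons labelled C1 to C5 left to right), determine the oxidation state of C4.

Each bond to a more electronegative atom (O, N, halogen) counts +1, each bond to a less electronegative atom (H, metal, B, Si) counts −1, and each C–C bond counts 0.
C4 has one bond to C (0), one bond to C (0), one bond to F (+1), one bond to O (+1).
Oxidation state = 0 + 0 + 1 + 1 = +2.

+2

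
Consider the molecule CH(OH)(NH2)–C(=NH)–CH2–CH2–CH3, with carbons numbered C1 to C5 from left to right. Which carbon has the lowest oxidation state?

C5

Each bond to a more electronegative atom (O, N, halogen) counts +1, each bond to a less electronegative atom (H, metal, B, Si) counts −1, and each C–C bond counts 0. Tallying each carbon:
C1: 1C, 1H, 1O, 1N → 0 − 1 + 1 + 1 = +1
C2: 2C, 2N → 0 + 2 = +2
C3: 2C, 2H → 0 − 2 = -2
C4: 2C, 2H → 0 − 2 = -2
C5: 1C, 3H → 0 − 3 = -3
The most reduced carbon is C5 at -3.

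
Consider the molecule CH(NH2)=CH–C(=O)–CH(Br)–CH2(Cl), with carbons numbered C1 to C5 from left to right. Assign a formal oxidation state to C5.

C5 has one bond to C (0), one bond to H (-1), one bond to Cl (+1), one bond to H (-1).
Oxidation state = 0 − 1 + 1 − 1 = -1.

-1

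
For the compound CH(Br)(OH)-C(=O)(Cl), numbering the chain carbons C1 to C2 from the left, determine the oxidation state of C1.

+1

Count +1 for every bond to an atom more electronegative than carbon and −1 for every bond to one less electronegative; C–C bonds are 0.
C1 has one bond to C (0), one bond to Br (+1), one bond to O (+1), one bond to H (-1).
Oxidation state = 0 + 1 + 1 − 1 = +1.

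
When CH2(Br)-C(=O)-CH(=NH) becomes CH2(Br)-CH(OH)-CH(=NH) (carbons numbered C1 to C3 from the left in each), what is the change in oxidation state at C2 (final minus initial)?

Before: C2 has 2 bonds to C, 2 bonds to O → oxidation state +2.
After: C2 has 2 bonds to C, 1 bond to H, 1 bond to O → oxidation state 0.
Δ = 0 − (+2) = -2, so this is a reduction at C2.

-2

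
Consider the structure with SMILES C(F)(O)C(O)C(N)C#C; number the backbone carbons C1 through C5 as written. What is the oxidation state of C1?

+1

Bonds to more-electronegative neighbours contribute +1 each, bonds to H or metals contribute −1 each, and C–C bonds contribute 0.
C1 has one bond to C (0), one bond to F (+1), one bond to O (+1), one bond to H (-1).
Oxidation state = 0 + 1 + 1 − 1 = +1.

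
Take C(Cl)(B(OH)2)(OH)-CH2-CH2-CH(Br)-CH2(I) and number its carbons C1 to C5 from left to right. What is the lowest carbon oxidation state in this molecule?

-2

Tallying each carbon's bonds:
C1: 1C, 1O, 1Cl, 1B → 0 + 1 + 1 − 1 = +1
C2: 2C, 2H → 0 − 2 = -2
C3: 2C, 2H → 0 − 2 = -2
C4: 2C, 1H, 1Br → 0 − 1 + 1 = 0
C5: 1C, 2H, 1I → 0 − 2 + 1 = -1
The lowest value is -2.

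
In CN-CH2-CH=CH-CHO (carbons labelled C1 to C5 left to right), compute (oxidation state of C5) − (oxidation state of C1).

-2

C5: 1C, 1H, 2O → 0 − 1 + 2 = +1
C1: 1C, 3N → 0 + 3 = +3
Difference: +1 − (+3) = -2.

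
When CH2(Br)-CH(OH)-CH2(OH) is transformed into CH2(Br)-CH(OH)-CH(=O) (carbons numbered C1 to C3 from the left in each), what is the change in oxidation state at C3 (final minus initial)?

+2

Before: C3 has 1 bond to C, 2 bonds to H, 1 bond to O → oxidation state -1.
After: C3 has 1 bond to C, 1 bond to H, 2 bonds to O → oxidation state +1.
Δ = +1 − (-1) = +2, so this is an oxidation at C3.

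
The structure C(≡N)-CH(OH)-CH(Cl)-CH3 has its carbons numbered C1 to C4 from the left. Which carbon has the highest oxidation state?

C1

Tallying each carbon's bonds:
C1: 1C, 3N → 0 + 3 = +3
C2: 2C, 1H, 1O → 0 − 1 + 1 = 0
C3: 2C, 1H, 1Cl → 0 − 1 + 1 = 0
C4: 1C, 3H → 0 − 3 = -3
The most oxidised carbon is C1 at +3.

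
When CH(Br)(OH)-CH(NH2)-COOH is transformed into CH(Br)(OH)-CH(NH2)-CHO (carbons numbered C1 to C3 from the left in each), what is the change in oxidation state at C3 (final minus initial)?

-2

Before: C3 has 1 bond to C, 3 bonds to O → oxidation state +3.
After: C3 has 1 bond to C, 1 bond to H, 2 bonds to O → oxidation state +1.
Δ = +1 − (+3) = -2, so this is a reduction at C3.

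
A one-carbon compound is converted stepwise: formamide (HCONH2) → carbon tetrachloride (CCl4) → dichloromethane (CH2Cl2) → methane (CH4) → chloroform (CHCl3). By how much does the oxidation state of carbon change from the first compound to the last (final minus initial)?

0

Carbon oxidation states along the series — formamide: +2, carbon tetrachloride: +4, dichloromethane: 0, methane: -4, chloroform: +2.
Net change = +2 − (+2) = 0.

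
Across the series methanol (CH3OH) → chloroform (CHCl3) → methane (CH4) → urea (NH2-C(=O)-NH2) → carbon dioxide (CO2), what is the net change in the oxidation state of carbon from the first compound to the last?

+6

Carbon oxidation states along the series — methanol: -2, chloroform: +2, methane: -4, urea: +4, carbon dioxide: +4.
Net change = +4 − (-2) = +6.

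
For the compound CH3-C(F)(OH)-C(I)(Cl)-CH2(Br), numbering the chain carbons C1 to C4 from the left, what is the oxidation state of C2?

C2 has one bond to C (0), one bond to C (0), one bond to F (+1), one bond to O (+1).
Oxidation state = 0 + 0 + 1 + 1 = +2.

+2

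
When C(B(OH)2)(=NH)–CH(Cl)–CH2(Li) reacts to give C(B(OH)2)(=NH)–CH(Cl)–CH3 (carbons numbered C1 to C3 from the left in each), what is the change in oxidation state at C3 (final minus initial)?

0

Before: C3 has 1 bond to C, 2 bonds to H, 1 bond to Li → oxidation state -3.
After: C3 has 1 bond to C, 3 bonds to H → oxidation state -3.
Δ = -3 − (-3) = 0, so no net redox change at C3.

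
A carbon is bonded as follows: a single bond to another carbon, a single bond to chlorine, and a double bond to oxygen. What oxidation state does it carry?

+3

Bonds to more-electronegative neighbours contribute +1 each, bonds to H or metals contribute −1 each, and C–C bonds contribute 0.
The carbon has one bond to C (0), a double bond to O (2×+1 = +2), one bond to Cl (+1).
Oxidation state = 0 + 2 + 1 = +3.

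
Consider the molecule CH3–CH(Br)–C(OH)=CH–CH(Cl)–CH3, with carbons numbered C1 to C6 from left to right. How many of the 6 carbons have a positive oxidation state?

Assign +1 per bond to O/N/halogen, −1 per bond to H or an electropositive element, and 0 per bond to carbon. Tallying each carbon:
C1: 1C, 3H → 0 − 3 = -3
C2: 2C, 1H, 1Br → 0 − 1 + 1 = 0
C3: 3C, 1O → 0 + 1 = +1
C4: 3C, 1H → 0 − 1 = -1
C5: 2C, 1H, 1Cl → 0 − 1 + 1 = 0
C6: 1C, 3H → 0 − 3 = -3
1 carbon (C3) meets the condition.

1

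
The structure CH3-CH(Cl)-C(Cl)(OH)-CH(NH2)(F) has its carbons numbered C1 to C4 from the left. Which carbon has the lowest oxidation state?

C1

Tallying each carbon's bonds:
C1: 1C, 3H → 0 − 3 = -3
C2: 2C, 1H, 1Cl → 0 − 1 + 1 = 0
C3: 2C, 1O, 1Cl → 0 + 1 + 1 = +2
C4: 1C, 1H, 1N, 1F → 0 − 1 + 1 + 1 = +1
The most reduced carbon is C1 at -3.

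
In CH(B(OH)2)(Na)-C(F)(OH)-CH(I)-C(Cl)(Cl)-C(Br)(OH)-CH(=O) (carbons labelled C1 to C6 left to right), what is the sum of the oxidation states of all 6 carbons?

+4

Assign +1 per bond to O/N/halogen, −1 per bond to H or an electropositive element, and 0 per bond to carbon. Tallying each carbon:
C1: 1C, 1H, 1Na, 1B → 0 − 1 − 1 − 1 = -3
C2: 2C, 1O, 1F → 0 + 1 + 1 = +2
C3: 2C, 1H, 1I → 0 − 1 + 1 = 0
C4: 2C, 2Cl → 0 + 2 = +2
C5: 2C, 1O, 1Br → 0 + 1 + 1 = +2
C6: 1C, 1H, 2O → 0 − 1 + 2 = +1
Sum = -3 + 2 + 0 + 2 + 2 + 1 = +4.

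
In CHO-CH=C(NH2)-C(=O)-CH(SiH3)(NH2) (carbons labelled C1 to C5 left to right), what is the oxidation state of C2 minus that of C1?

-2

C2: 3C, 1H → 0 − 1 = -1
C1: 1C, 1H, 2O → 0 − 1 + 2 = +1
Difference: -1 − (+1) = -2.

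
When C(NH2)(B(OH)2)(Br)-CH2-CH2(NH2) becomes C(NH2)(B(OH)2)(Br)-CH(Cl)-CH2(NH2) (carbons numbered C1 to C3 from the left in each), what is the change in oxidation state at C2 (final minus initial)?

Before: C2 has 2 bonds to C, 2 bonds to H → oxidation state -2.
After: C2 has 2 bonds to C, 1 bond to H, 1 bond to Cl → oxidation state 0.
Δ = 0 − (-2) = +2, so this is an oxidation at C2.

+2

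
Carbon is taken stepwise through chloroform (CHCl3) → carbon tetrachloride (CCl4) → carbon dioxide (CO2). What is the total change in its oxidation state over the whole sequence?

+2

Carbon oxidation states along the series — chloroform: +2, carbon tetrachloride: +4, carbon dioxide: +4.
Net change = +4 − (+2) = +2.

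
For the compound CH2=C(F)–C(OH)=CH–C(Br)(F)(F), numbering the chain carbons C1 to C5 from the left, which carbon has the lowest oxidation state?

Assign +1 per bond to O/N/halogen, −1 per bond to H or an electropositive element, and 0 per bond to carbon. Tallying each carbon:
C1: 2C, 2H → 0 − 2 = -2
C2: 3C, 1F → 0 + 1 = +1
C3: 3C, 1O → 0 + 1 = +1
C4: 3C, 1H → 0 − 1 = -1
C5: 1C, 2F, 1Br → 0 + 2 + 1 = +3
The most reduced carbon is C1 at -2.

C1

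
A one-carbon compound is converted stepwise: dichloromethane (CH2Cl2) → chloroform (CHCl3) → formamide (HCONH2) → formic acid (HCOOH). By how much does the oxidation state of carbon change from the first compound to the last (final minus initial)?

+2

Carbon oxidation states along the series — dichloromethane: 0, chloroform: +2, formamide: +2, formic acid: +2.
Net change = +2 − (0) = +2.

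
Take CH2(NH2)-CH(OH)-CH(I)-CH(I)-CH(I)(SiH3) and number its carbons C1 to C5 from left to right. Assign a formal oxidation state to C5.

-1

Each bond to a more electronegative atom (O, N, halogen) counts +1, each bond to a less electronegative atom (H, metal, B, Si) counts −1, and each C–C bond counts 0.
C5 has one bond to C (0), one bond to I (+1), one bond to H (-1), one bond to Si (-1).
Oxidation state = 0 + 1 − 1 − 1 = -1.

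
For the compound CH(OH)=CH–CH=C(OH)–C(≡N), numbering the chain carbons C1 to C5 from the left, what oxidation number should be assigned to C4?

C4 has a double bond to C (2×0 = 0), one bond to C (0), one bond to O (+1).
Oxidation state = 0 + 0 + 1 = +1.

+1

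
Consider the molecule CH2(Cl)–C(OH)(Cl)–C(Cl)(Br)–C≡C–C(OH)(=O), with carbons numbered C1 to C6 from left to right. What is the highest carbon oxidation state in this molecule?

+3

Tallying each carbon's bonds:
C1: 1C, 2H, 1Cl → 0 − 2 + 1 = -1
C2: 2C, 1O, 1Cl → 0 + 1 + 1 = +2
C3: 2C, 1Cl, 1Br → 0 + 1 + 1 = +2
C4: 4C → 0 = 0
C5: 4C → 0 = 0
C6: 1C, 3O → 0 + 3 = +3
The highest value is +3.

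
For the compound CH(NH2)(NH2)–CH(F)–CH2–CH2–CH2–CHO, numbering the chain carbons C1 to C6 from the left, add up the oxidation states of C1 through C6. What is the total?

Tallying each carbon's bonds:
C1: 1C, 1H, 2N → 0 − 1 + 2 = +1
C2: 2C, 1H, 1F → 0 − 1 + 1 = 0
C3: 2C, 2H → 0 − 2 = -2
C4: 2C, 2H → 0 − 2 = -2
C5: 2C, 2H → 0 − 2 = -2
C6: 1C, 1H, 2O → 0 − 1 + 2 = +1
Sum = +1 + 0 − 2 − 2 − 2 + 1 = -4.

-4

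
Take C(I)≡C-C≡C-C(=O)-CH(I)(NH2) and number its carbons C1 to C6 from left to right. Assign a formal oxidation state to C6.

+1

C6 has one bond to C (0), one bond to H (-1), one bond to I (+1), one bond to N (+1).
Oxidation state = 0 − 1 + 1 + 1 = +1.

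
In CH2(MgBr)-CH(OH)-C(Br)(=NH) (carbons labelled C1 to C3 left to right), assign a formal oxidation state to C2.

0

Each bond to a more electronegative atom (O, N, halogen) counts +1, each bond to a less electronegative atom (H, metal, B, Si) counts −1, and each C–C bond counts 0.
C2 has one bond to C (0), one bond to C (0), one bond to H (-1), one bond to O (+1).
Oxidation state = 0 + 0 − 1 + 1 = 0.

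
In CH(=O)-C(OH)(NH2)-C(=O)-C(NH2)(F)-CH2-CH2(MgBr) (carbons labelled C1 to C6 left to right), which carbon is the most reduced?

Tallying each carbon's bonds:
C1: 1C, 1H, 2O → 0 − 1 + 2 = +1
C2: 2C, 1O, 1N → 0 + 1 + 1 = +2
C3: 2C, 2O → 0 + 2 = +2
C4: 2C, 1N, 1F → 0 + 1 + 1 = +2
C5: 2C, 2H → 0 − 2 = -2
C6: 1C, 2H, 1Mg → 0 − 2 − 1 = -3
The most reduced carbon is C6 at -3.

C6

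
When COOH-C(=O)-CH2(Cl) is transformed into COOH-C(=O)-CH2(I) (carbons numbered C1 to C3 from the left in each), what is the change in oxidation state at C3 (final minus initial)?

0

Before: C3 has 1 bond to C, 2 bonds to H, 1 bond to Cl → oxidation state -1.
After: C3 has 1 bond to C, 2 bonds to H, 1 bond to I → oxidation state -1.
Δ = -1 − (-1) = 0, so no net redox change at C3.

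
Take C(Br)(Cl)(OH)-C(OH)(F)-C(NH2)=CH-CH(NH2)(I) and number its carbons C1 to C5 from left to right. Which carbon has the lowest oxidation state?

Each bond to a more electronegative atom (O, N, halogen) counts +1, each bond to a less electronegative atom (H, metal, B, Si) counts −1, and each C–C bond counts 0. Tallying each carbon:
C1: 1C, 1O, 1Cl, 1Br → 0 + 1 + 1 + 1 = +3
C2: 2C, 1O, 1F → 0 + 1 + 1 = +2
C3: 3C, 1N → 0 + 1 = +1
C4: 3C, 1H → 0 − 1 = -1
C5: 1C, 1H, 1N, 1I → 0 − 1 + 1 + 1 = +1
The most reduced carbon is C4 at -1.

C4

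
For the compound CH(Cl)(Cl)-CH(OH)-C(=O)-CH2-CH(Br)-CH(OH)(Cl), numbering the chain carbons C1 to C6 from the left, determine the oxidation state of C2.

C2 has one bond to C (0), one bond to C (0), one bond to O (+1), one bond to H (-1).
Oxidation state = 0 + 0 + 1 − 1 = 0.

0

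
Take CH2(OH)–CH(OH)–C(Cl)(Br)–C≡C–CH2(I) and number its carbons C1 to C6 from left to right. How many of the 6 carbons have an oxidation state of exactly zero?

3

Tallying each carbon's bonds:
C1: 1C, 2H, 1O → 0 − 2 + 1 = -1
C2: 2C, 1H, 1O → 0 − 1 + 1 = 0
C3: 2C, 1Cl, 1Br → 0 + 1 + 1 = +2
C4: 4C → 0 = 0
C5: 4C → 0 = 0
C6: 1C, 2H, 1I → 0 − 2 + 1 = -1
3 carbons (C2, C4, C5) meet the condition.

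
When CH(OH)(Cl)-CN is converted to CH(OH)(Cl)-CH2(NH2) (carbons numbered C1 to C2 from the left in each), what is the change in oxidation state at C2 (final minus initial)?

Before: C2 has 1 bond to C, 3 bonds to N → oxidation state +3.
After: C2 has 1 bond to C, 2 bonds to H, 1 bond to N → oxidation state -1.
Δ = -1 − (+3) = -4, so this is a reduction at C2.

-4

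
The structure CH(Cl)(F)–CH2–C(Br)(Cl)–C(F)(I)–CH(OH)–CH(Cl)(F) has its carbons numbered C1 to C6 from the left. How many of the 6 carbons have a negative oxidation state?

1

Assign +1 per bond to O/N/halogen, −1 per bond to H or an electropositive element, and 0 per bond to carbon. Tallying each carbon:
C1: 1C, 1H, 1F, 1Cl → 0 − 1 + 1 + 1 = +1
C2: 2C, 2H → 0 − 2 = -2
C3: 2C, 1Cl, 1Br → 0 + 1 + 1 = +2
C4: 2C, 1F, 1I → 0 + 1 + 1 = +2
C5: 2C, 1H, 1O → 0 − 1 + 1 = 0
C6: 1C, 1H, 1F, 1Cl → 0 − 1 + 1 + 1 = +1
1 carbon (C2) meets the condition.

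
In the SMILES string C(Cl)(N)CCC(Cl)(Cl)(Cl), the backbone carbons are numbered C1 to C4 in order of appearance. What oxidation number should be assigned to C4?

Count +1 for every bond to an atom more electronegative than carbon and −1 for every bond to one less electronegative; C–C bonds are 0.
C4 has one bond to C (0), one bond to Cl (+1), one bond to Cl (+1), one bond to Cl (+1).
Oxidation state = 0 + 1 + 1 + 1 = +3.

+3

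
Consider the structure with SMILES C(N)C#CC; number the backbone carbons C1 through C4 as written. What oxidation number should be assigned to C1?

C1 has one bond to C (0), one bond to N (+1), one bond to H (-1), one bond to H (-1).
Oxidation state = 0 + 1 − 1 − 1 = -1.

-1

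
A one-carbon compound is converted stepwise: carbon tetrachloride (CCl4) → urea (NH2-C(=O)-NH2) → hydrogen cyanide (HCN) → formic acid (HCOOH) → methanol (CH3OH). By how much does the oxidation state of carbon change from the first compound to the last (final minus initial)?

-6

Carbon oxidation states along the series — carbon tetrachloride: +4, urea: +4, hydrogen cyanide: +2, formic acid: +2, methanol: -2.
Net change = -2 − (+4) = -6.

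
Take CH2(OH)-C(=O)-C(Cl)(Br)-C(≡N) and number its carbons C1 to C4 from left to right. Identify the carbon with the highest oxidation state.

C4

Tallying each carbon's bonds:
C1: 1C, 2H, 1O → 0 − 2 + 1 = -1
C2: 2C, 2O → 0 + 2 = +2
C3: 2C, 1Cl, 1Br → 0 + 1 + 1 = +2
C4: 1C, 3N → 0 + 3 = +3
The most oxidised carbon is C4 at +3.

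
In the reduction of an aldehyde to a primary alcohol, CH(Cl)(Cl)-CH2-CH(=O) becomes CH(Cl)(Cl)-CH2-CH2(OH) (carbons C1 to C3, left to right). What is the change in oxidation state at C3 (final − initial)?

-2

Before: C3 has 1 bond to C, 1 bond to H, 2 bonds to O → oxidation state +1.
After: C3 has 1 bond to C, 2 bonds to H, 1 bond to O → oxidation state -1.
Δ = -1 − (+1) = -2, so this is a reduction at C3.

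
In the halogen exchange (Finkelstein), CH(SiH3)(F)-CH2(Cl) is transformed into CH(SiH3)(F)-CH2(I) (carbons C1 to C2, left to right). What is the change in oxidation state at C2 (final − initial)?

Before: C2 has 1 bond to C, 2 bonds to H, 1 bond to Cl → oxidation state -1.
After: C2 has 1 bond to C, 2 bonds to H, 1 bond to I → oxidation state -1.
Δ = -1 − (-1) = 0, so no net redox change at C2.

0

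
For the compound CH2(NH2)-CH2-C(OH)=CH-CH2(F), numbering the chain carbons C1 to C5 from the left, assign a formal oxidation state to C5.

-1

Bonds to more-electronegative neighbours contribute +1 each, bonds to H or metals contribute −1 each, and C–C bonds contribute 0.
C5 has one bond to C (0), one bond to F (+1), one bond to H (-1), one bond to H (-1).
Oxidation state = 0 + 1 − 1 − 1 = -1.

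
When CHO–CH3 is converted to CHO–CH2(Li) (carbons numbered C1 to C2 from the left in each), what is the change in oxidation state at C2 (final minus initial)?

Before: C2 has 1 bond to C, 3 bonds to H → oxidation state -3.
After: C2 has 1 bond to C, 2 bonds to H, 1 bond to Li → oxidation state -3.
Δ = -3 − (-3) = 0, so no net redox change at C2.

0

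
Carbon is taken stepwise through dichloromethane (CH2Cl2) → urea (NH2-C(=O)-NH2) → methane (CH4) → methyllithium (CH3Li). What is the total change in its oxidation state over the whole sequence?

Carbon oxidation states along the series — dichloromethane: 0, urea: +4, methane: -4, methyllithium: -4.
Net change = -4 − (0) = -4.

-4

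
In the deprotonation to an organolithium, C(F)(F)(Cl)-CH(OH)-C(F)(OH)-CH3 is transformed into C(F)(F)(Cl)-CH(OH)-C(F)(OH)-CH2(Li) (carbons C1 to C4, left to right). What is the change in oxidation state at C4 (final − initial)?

Before: C4 has 1 bond to C, 3 bonds to H → oxidation state -3.
After: C4 has 1 bond to C, 2 bonds to H, 1 bond to Li → oxidation state -3.
Δ = -3 − (-3) = 0, so no net redox change at C4.

0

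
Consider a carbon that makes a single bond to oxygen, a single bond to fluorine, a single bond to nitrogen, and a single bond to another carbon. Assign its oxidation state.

The carbon has one bond to C (0), one bond to N (+1), one bond to F (+1), one bond to O (+1).
Oxidation state = 0 + 1 + 1 + 1 = +3.

+3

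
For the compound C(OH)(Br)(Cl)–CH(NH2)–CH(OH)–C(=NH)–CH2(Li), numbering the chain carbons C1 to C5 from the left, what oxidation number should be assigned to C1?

+3

C1 has one bond to C (0), one bond to O (+1), one bond to Br (+1), one bond to Cl (+1).
Oxidation state = 0 + 1 + 1 + 1 = +3.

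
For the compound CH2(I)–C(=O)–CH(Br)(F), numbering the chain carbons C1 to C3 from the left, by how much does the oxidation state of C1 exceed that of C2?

-3

C1: 1C, 2H, 1I → 0 − 2 + 1 = -1
C2: 2C, 2O → 0 + 2 = +2
Difference: -1 − (+2) = -3.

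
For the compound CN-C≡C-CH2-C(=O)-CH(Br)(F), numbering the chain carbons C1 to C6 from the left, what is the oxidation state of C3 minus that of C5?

C3: 4C → 0 = 0
C5: 2C, 2O → 0 + 2 = +2
Difference: 0 − (+2) = -2.

-2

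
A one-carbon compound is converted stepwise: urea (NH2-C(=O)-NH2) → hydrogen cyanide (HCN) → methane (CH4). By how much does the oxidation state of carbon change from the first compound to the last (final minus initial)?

-8

Carbon oxidation states along the series — urea: +4, hydrogen cyanide: +2, methane: -4.
Net change = -4 − (+4) = -8.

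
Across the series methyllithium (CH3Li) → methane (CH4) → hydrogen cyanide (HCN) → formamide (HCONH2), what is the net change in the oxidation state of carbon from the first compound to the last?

Carbon oxidation states along the series — methyllithium: -4, methane: -4, hydrogen cyanide: +2, formamide: +2.
Net change = +2 − (-4) = +6.

+6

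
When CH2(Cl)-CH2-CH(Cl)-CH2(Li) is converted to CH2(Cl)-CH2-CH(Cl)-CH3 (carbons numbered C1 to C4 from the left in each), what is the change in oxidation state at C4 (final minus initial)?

Before: C4 has 1 bond to C, 2 bonds to H, 1 bond to Li → oxidation state -3.
After: C4 has 1 bond to C, 3 bonds to H → oxidation state -3.
Δ = -3 − (-3) = 0, so no net redox change at C4.

0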